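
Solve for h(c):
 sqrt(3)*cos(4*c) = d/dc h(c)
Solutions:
 h(c) = C1 + sqrt(3)*sin(4*c)/4


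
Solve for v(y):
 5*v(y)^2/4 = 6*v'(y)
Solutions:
 v(y) = -24/(C1 + 5*y)


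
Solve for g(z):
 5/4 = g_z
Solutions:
 g(z) = C1 + 5*z/4


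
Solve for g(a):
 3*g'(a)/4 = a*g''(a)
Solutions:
 g(a) = C1 + C2*a^(7/4)


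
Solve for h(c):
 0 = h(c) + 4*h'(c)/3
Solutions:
 h(c) = C1*exp(-3*c/4)


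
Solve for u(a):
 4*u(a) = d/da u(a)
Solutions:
 u(a) = C1*exp(4*a)


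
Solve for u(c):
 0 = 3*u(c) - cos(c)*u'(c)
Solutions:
 u(c) = C1*(sin(c) + 1)^(3/2)/(sin(c) - 1)^(3/2)


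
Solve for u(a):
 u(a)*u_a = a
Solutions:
 u(a) = -sqrt(C1 + a^2)
 u(a) = sqrt(C1 + a^2)


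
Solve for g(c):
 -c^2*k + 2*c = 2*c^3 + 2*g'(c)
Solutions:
 g(c) = C1 - c^4/4 - c^3*k/6 + c^2/2


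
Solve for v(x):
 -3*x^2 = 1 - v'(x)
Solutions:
 v(x) = C1 + x^3 + x


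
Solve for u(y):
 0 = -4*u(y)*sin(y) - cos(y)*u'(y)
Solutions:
 u(y) = C1*cos(y)^4


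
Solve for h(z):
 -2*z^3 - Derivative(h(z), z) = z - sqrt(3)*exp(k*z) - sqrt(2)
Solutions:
 h(z) = C1 - z^4/2 - z^2/2 + sqrt(2)*z + sqrt(3)*exp(k*z)/k


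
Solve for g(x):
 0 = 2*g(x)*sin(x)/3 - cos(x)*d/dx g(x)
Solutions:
 g(x) = C1/cos(x)^(2/3)


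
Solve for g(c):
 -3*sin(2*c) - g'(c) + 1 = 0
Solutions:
 g(c) = C1 + c + 3*cos(2*c)/2


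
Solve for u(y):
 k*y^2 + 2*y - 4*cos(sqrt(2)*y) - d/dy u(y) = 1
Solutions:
 u(y) = C1 + k*y^3/3 + y^2 - y - 2*sqrt(2)*sin(sqrt(2)*y)


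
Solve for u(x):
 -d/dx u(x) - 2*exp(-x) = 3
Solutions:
 u(x) = C1 - 3*x + 2*exp(-x)


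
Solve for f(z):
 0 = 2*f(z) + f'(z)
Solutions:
 f(z) = C1*exp(-2*z)


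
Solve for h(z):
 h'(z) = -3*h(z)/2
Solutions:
 h(z) = C1*exp(-3*z/2)


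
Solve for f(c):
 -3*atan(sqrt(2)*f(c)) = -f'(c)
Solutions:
 Integral(1/atan(sqrt(2)*_y), (_y, f(c))) = C1 + 3*c


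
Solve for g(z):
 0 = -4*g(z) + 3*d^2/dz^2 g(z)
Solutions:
 g(z) = C1*exp(-2*sqrt(3)*z/3) + C2*exp(2*sqrt(3)*z/3)


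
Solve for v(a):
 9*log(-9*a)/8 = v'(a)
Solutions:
 v(a) = C1 + 9*a*log(-a)/8 + 9*a*(-1 + 2*log(3))/8


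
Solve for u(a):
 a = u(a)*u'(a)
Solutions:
 u(a) = -sqrt(C1 + a^2)
 u(a) = sqrt(C1 + a^2)


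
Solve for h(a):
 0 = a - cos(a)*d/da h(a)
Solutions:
 h(a) = C1 + Integral(a/cos(a), a)


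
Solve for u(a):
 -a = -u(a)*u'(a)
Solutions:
 u(a) = -sqrt(C1 + a^2)
 u(a) = sqrt(C1 + a^2)


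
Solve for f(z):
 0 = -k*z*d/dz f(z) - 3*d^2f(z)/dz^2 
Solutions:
 f(z) = Piecewise((-sqrt(6)*sqrt(pi)*C1*erf(sqrt(6)*sqrt(k)*z/6)/(2*sqrt(k)) - C2, (k > 0) | (k < 0)), (-C1*z - C2, True))


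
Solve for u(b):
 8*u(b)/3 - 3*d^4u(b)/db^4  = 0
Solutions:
 u(b) = C1*exp(-2^(3/4)*sqrt(3)*b/3) + C2*exp(2^(3/4)*sqrt(3)*b/3) + C3*sin(2^(3/4)*sqrt(3)*b/3) + C4*cos(2^(3/4)*sqrt(3)*b/3)


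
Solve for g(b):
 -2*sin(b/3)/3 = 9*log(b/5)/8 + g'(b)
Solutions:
 g(b) = C1 - 9*b*log(b)/8 + 9*b/8 + 9*b*log(5)/8 + 2*cos(b/3)


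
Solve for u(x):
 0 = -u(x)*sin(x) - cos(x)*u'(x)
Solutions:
 u(x) = C1*cos(x)


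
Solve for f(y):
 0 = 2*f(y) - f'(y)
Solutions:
 f(y) = C1*exp(2*y)


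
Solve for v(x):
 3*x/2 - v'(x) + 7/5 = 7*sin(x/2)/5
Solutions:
 v(x) = C1 + 3*x^2/4 + 7*x/5 + 14*cos(x/2)/5


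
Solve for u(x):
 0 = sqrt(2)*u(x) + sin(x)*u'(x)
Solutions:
 u(x) = C1*(cos(x) + 1)^(sqrt(2)/2)/(cos(x) - 1)^(sqrt(2)/2)


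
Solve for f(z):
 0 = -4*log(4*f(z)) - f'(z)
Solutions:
 Integral(1/(log(_y) + 2*log(2)), (_y, f(z)))/4 = C1 - z


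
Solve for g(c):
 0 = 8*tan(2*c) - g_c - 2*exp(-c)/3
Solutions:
 g(c) = C1 + 2*log(tan(2*c)^2 + 1) + 2*exp(-c)/3


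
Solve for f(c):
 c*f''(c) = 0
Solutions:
 f(c) = C1 + C2*c


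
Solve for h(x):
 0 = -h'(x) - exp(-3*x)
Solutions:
 h(x) = C1 + exp(-3*x)/3


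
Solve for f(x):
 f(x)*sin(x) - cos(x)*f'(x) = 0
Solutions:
 f(x) = C1/cos(x)


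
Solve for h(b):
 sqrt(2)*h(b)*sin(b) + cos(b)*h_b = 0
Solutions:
 h(b) = C1*cos(b)^(sqrt(2))


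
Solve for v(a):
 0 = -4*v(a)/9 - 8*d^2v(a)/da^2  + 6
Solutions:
 v(a) = C1*sin(sqrt(2)*a/6) + C2*cos(sqrt(2)*a/6) + 27/2


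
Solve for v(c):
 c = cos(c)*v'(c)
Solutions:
 v(c) = C1 + Integral(c/cos(c), c)


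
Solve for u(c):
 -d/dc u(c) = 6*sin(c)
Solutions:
 u(c) = C1 + 6*cos(c)


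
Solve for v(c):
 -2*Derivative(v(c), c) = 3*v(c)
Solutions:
 v(c) = C1*exp(-3*c/2)


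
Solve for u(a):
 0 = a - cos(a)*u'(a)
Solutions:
 u(a) = C1 + Integral(a/cos(a), a)


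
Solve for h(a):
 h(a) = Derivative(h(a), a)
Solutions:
 h(a) = C1*exp(a)


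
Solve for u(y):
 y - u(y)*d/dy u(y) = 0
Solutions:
 u(y) = -sqrt(C1 + y^2)
 u(y) = sqrt(C1 + y^2)


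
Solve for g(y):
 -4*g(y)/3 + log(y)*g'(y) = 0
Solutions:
 g(y) = C1*exp(4*li(y)/3)


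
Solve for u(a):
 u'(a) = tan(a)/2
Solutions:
 u(a) = C1 - log(cos(a))/2


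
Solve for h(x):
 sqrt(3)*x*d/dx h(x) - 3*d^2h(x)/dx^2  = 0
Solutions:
 h(x) = C1 + C2*erfi(sqrt(2)*3^(3/4)*x/6)


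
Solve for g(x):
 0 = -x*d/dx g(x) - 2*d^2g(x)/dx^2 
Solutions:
 g(x) = C1 + C2*erf(x/2)


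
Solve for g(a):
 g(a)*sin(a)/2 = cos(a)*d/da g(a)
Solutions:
 g(a) = C1/sqrt(cos(a))


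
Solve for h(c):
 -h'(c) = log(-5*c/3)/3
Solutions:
 h(c) = C1 - c*log(-c)/3 + c*(-log(5) + 1 + log(3))/3


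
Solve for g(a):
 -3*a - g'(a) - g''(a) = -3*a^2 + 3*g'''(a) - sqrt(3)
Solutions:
 g(a) = C1 + a^3 - 9*a^2/2 - 9*a + sqrt(3)*a + (C2*sin(sqrt(11)*a/6) + C3*cos(sqrt(11)*a/6))*exp(-a/6)


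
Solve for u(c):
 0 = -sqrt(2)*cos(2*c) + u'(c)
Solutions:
 u(c) = C1 + sqrt(2)*sin(2*c)/2


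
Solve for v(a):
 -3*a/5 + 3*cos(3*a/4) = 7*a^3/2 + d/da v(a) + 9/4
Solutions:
 v(a) = C1 - 7*a^4/8 - 3*a^2/10 - 9*a/4 + 4*sin(3*a/4)


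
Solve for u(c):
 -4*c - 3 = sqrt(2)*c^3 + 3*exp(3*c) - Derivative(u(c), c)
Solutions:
 u(c) = C1 + sqrt(2)*c^4/4 + 2*c^2 + 3*c + exp(3*c)


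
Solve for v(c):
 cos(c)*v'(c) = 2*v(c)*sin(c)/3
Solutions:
 v(c) = C1/cos(c)^(2/3)


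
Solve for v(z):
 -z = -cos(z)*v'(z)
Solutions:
 v(z) = C1 + Integral(z/cos(z), z)


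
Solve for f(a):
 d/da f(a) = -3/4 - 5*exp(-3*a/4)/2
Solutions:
 f(a) = C1 - 3*a/4 + 10*exp(-3*a/4)/3


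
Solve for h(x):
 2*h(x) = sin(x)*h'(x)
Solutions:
 h(x) = C1*(cos(x) - 1)/(cos(x) + 1)


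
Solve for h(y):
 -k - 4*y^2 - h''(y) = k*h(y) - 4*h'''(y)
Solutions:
 h(y) = C1*exp(y*(-(-216*k + sqrt((216*k + 1)^2 - 1) - 1)^(1/3) + 1 - 1/(-216*k + sqrt((216*k + 1)^2 - 1) - 1)^(1/3))/12) + C2*exp(y*((-216*k + sqrt((216*k + 1)^2 - 1) - 1)^(1/3) - sqrt(3)*I*(-216*k + sqrt((216*k + 1)^2 - 1) - 1)^(1/3) + 2 - 4/((-1 + sqrt(3)*I)*(-216*k + sqrt((216*k + 1)^2 - 1) - 1)^(1/3)))/24) + C3*exp(y*((-216*k + sqrt((216*k + 1)^2 - 1) - 1)^(1/3) + sqrt(3)*I*(-216*k + sqrt((216*k + 1)^2 - 1) - 1)^(1/3) + 2 + 4/((1 + sqrt(3)*I)*(-216*k + sqrt((216*k + 1)^2 - 1) - 1)^(1/3)))/24) - 1 - 4*y^2/k + 8/k^2


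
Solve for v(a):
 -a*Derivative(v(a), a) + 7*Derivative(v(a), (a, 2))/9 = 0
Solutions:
 v(a) = C1 + C2*erfi(3*sqrt(14)*a/14)


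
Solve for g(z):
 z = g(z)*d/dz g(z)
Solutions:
 g(z) = -sqrt(C1 + z^2)
 g(z) = sqrt(C1 + z^2)


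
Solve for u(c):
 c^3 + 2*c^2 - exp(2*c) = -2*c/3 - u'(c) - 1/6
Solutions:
 u(c) = C1 - c^4/4 - 2*c^3/3 - c^2/3 - c/6 + exp(2*c)/2


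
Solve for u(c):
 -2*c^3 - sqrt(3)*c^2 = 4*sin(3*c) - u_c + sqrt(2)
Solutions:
 u(c) = C1 + c^4/2 + sqrt(3)*c^3/3 + sqrt(2)*c - 4*cos(3*c)/3


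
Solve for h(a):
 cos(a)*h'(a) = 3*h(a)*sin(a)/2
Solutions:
 h(a) = C1/cos(a)^(3/2)


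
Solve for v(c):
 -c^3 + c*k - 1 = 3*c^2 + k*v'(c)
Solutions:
 v(c) = C1 - c^4/(4*k) - c^3/k + c^2/2 - c/k


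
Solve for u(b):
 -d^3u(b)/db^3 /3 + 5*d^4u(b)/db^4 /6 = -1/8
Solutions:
 u(b) = C1 + C2*b + C3*b^2 + C4*exp(2*b/5) + b^3/16


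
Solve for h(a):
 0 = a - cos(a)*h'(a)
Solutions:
 h(a) = C1 + Integral(a/cos(a), a)


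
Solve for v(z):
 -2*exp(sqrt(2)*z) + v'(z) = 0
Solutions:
 v(z) = C1 + sqrt(2)*exp(sqrt(2)*z)


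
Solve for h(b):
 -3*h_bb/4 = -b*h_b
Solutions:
 h(b) = C1 + C2*erfi(sqrt(6)*b/3)


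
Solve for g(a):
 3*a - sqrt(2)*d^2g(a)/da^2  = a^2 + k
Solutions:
 g(a) = C1 + C2*a - sqrt(2)*a^4/24 + sqrt(2)*a^3/4 - sqrt(2)*a^2*k/4


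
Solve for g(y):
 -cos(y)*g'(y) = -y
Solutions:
 g(y) = C1 + Integral(y/cos(y), y)


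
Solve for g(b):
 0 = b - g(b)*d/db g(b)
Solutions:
 g(b) = -sqrt(C1 + b^2)
 g(b) = sqrt(C1 + b^2)


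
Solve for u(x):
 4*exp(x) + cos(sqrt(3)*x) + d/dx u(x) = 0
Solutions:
 u(x) = C1 - 4*exp(x) - sqrt(3)*sin(sqrt(3)*x)/3


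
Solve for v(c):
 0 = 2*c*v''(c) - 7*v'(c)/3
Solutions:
 v(c) = C1 + C2*c^(13/6)


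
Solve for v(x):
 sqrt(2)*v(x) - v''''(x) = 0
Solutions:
 v(x) = C1*exp(-2^(1/8)*x) + C2*exp(2^(1/8)*x) + C3*sin(2^(1/8)*x) + C4*cos(2^(1/8)*x)


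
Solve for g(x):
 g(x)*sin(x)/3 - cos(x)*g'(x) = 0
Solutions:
 g(x) = C1/cos(x)^(1/3)


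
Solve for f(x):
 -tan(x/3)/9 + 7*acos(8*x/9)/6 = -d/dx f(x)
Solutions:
 f(x) = C1 - 7*x*acos(8*x/9)/6 + 7*sqrt(81 - 64*x^2)/48 - log(cos(x/3))/3


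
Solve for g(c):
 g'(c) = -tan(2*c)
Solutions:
 g(c) = C1 + log(cos(2*c))/2


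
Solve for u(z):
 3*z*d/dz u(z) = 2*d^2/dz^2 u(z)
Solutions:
 u(z) = C1 + C2*erfi(sqrt(3)*z/2)


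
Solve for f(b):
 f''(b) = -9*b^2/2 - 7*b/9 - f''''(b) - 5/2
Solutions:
 f(b) = C1 + C2*b + C3*sin(b) + C4*cos(b) - 3*b^4/8 - 7*b^3/54 + 13*b^2/4


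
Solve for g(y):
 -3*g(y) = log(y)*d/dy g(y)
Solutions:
 g(y) = C1*exp(-3*li(y))


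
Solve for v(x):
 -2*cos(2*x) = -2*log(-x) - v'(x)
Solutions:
 v(x) = C1 - 2*x*log(-x) + 2*x + sin(2*x)


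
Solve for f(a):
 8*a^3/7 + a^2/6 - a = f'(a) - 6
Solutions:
 f(a) = C1 + 2*a^4/7 + a^3/18 - a^2/2 + 6*a


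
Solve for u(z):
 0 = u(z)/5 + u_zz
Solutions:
 u(z) = C1*sin(sqrt(5)*z/5) + C2*cos(sqrt(5)*z/5)


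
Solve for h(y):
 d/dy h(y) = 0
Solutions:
 h(y) = C1


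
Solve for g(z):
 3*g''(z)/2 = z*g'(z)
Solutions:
 g(z) = C1 + C2*erfi(sqrt(3)*z/3)


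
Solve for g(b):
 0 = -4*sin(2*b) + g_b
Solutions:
 g(b) = C1 - 2*cos(2*b)


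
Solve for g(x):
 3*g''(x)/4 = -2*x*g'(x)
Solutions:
 g(x) = C1 + C2*erf(2*sqrt(3)*x/3)


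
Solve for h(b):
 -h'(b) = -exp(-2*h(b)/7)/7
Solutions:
 h(b) = 7*log(-sqrt(C1 + b)) - 7*log(7) + 7*log(2)/2
 h(b) = 7*log(C1 + b)/2 - 7*log(7) + 7*log(2)/2


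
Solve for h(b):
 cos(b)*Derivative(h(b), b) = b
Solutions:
 h(b) = C1 + Integral(b/cos(b), b)


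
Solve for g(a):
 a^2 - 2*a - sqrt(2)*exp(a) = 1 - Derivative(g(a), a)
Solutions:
 g(a) = C1 - a^3/3 + a^2 + a + sqrt(2)*exp(a)


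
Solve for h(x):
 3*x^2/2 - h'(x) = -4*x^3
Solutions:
 h(x) = C1 + x^4 + x^3/2


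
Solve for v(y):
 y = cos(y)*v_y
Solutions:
 v(y) = C1 + Integral(y/cos(y), y)


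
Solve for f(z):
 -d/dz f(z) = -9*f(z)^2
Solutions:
 f(z) = -1/(C1 + 9*z)


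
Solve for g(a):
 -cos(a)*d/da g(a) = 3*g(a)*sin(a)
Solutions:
 g(a) = C1*cos(a)^3


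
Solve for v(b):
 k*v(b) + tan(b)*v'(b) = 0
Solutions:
 v(b) = C1*exp(-k*log(sin(b)))


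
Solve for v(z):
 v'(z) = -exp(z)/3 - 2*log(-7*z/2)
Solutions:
 v(z) = C1 - 2*z*log(-z) + 2*z*(-log(7) + log(2) + 1) - exp(z)/3


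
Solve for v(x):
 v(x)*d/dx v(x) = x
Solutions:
 v(x) = -sqrt(C1 + x^2)
 v(x) = sqrt(C1 + x^2)


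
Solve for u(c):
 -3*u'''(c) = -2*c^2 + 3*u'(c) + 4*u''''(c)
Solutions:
 u(c) = C1 + C2*exp(c*(-2 + (4*sqrt(39) + 25)^(-1/3) + (4*sqrt(39) + 25)^(1/3))/8)*sin(sqrt(3)*c*(-(4*sqrt(39) + 25)^(1/3) + (4*sqrt(39) + 25)^(-1/3))/8) + C3*exp(c*(-2 + (4*sqrt(39) + 25)^(-1/3) + (4*sqrt(39) + 25)^(1/3))/8)*cos(sqrt(3)*c*(-(4*sqrt(39) + 25)^(1/3) + (4*sqrt(39) + 25)^(-1/3))/8) + C4*exp(-c*((4*sqrt(39) + 25)^(-1/3) + 1 + (4*sqrt(39) + 25)^(1/3))/4) + 2*c^3/9 - 4*c/3


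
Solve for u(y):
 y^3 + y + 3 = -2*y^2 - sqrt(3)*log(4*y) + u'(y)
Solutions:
 u(y) = C1 + y^4/4 + 2*y^3/3 + y^2/2 + sqrt(3)*y*log(y) - sqrt(3)*y + 2*sqrt(3)*y*log(2) + 3*y


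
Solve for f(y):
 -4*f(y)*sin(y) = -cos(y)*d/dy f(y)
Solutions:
 f(y) = C1/cos(y)^4


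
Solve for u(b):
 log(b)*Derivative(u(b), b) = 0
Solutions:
 u(b) = C1


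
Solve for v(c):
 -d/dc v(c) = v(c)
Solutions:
 v(c) = C1*exp(-c)


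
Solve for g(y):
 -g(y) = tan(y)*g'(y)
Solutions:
 g(y) = C1/sin(y)


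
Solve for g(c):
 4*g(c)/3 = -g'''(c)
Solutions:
 g(c) = C3*exp(-6^(2/3)*c/3) + (C1*sin(2^(2/3)*3^(1/6)*c/2) + C2*cos(2^(2/3)*3^(1/6)*c/2))*exp(6^(2/3)*c/6)


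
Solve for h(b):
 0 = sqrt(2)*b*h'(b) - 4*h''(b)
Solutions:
 h(b) = C1 + C2*erfi(2^(3/4)*b/4)


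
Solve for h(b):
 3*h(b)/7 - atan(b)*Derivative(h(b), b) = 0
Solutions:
 h(b) = C1*exp(3*Integral(1/atan(b), b)/7)


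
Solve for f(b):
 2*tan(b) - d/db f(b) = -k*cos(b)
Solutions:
 f(b) = C1 + k*sin(b) - 2*log(cos(b))


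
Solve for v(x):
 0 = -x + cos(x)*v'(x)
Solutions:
 v(x) = C1 + Integral(x/cos(x), x)


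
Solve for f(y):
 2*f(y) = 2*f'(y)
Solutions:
 f(y) = C1*exp(y)


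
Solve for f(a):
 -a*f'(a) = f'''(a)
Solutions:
 f(a) = C1 + Integral(C2*airyai(-a) + C3*airybi(-a), a)


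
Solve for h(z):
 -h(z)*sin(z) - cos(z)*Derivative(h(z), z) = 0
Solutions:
 h(z) = C1*cos(z)


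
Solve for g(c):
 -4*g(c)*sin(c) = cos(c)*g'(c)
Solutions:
 g(c) = C1*cos(c)^4


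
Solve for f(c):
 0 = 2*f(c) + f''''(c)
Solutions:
 f(c) = (C1*sin(2^(3/4)*c/2) + C2*cos(2^(3/4)*c/2))*exp(-2^(3/4)*c/2) + (C3*sin(2^(3/4)*c/2) + C4*cos(2^(3/4)*c/2))*exp(2^(3/4)*c/2)


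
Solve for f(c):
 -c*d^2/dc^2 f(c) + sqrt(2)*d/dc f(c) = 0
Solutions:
 f(c) = C1 + C2*c^(1 + sqrt(2))


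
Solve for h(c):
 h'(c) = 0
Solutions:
 h(c) = C1


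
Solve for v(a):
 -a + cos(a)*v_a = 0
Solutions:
 v(a) = C1 + Integral(a/cos(a), a)


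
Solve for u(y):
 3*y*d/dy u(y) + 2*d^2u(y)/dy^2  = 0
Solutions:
 u(y) = C1 + C2*erf(sqrt(3)*y/2)


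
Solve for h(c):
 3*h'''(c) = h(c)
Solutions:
 h(c) = C3*exp(3^(2/3)*c/3) + (C1*sin(3^(1/6)*c/2) + C2*cos(3^(1/6)*c/2))*exp(-3^(2/3)*c/6)


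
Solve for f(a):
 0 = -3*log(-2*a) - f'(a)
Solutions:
 f(a) = C1 - 3*a*log(-a) + 3*a*(1 - log(2))


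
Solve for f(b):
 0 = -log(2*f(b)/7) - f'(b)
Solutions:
 Integral(1/(log(_y) - log(7) + log(2)), (_y, f(b))) = C1 - b


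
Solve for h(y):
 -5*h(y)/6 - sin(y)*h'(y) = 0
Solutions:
 h(y) = C1*(cos(y) + 1)^(5/12)/(cos(y) - 1)^(5/12)


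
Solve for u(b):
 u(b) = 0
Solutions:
 u(b) = 0


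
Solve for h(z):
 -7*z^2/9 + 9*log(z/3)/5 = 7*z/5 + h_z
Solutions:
 h(z) = C1 - 7*z^3/27 - 7*z^2/10 + 9*z*log(z)/5 - 9*z*log(3)/5 - 9*z/5


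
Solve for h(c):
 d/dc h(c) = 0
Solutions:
 h(c) = C1


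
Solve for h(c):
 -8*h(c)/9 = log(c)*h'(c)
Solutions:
 h(c) = C1*exp(-8*li(c)/9)


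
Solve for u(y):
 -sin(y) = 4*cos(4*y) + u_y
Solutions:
 u(y) = C1 - sin(4*y) + cos(y)


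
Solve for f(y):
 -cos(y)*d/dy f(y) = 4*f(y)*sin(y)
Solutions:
 f(y) = C1*cos(y)^4


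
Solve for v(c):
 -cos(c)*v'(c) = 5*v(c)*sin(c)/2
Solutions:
 v(c) = C1*cos(c)^(5/2)


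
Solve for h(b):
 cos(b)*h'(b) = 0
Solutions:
 h(b) = C1


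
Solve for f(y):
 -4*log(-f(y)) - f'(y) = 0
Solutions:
 -li(-f(y)) = C1 - 4*y


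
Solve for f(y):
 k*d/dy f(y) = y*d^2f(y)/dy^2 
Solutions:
 f(y) = C1 + y^(re(k) + 1)*(C2*sin(log(y)*Abs(im(k))) + C3*cos(log(y)*im(k)))


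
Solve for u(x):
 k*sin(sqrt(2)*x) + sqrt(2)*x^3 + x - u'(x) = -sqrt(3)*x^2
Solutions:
 u(x) = C1 - sqrt(2)*k*cos(sqrt(2)*x)/2 + sqrt(2)*x^4/4 + sqrt(3)*x^3/3 + x^2/2


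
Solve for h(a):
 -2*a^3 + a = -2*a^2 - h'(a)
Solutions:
 h(a) = C1 + a^4/2 - 2*a^3/3 - a^2/2


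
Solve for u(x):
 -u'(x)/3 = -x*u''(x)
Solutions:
 u(x) = C1 + C2*x^(4/3)


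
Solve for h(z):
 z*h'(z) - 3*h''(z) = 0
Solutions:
 h(z) = C1 + C2*erfi(sqrt(6)*z/6)


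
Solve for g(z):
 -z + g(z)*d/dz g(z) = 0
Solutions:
 g(z) = -sqrt(C1 + z^2)
 g(z) = sqrt(C1 + z^2)


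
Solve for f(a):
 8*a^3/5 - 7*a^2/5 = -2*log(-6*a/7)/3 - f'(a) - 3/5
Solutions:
 f(a) = C1 - 2*a^4/5 + 7*a^3/15 - 2*a*log(-a)/3 + a*(-10*log(6) + 1 + 10*log(7))/15


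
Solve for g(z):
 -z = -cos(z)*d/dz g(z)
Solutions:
 g(z) = C1 + Integral(z/cos(z), z)


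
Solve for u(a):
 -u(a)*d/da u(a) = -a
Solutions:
 u(a) = -sqrt(C1 + a^2)
 u(a) = sqrt(C1 + a^2)


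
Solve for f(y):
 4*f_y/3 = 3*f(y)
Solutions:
 f(y) = C1*exp(9*y/4)


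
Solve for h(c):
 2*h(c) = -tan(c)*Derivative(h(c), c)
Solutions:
 h(c) = C1/sin(c)^2


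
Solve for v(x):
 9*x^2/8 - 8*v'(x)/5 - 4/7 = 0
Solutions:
 v(x) = C1 + 15*x^3/64 - 5*x/14


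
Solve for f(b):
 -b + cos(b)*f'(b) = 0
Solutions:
 f(b) = C1 + Integral(b/cos(b), b)


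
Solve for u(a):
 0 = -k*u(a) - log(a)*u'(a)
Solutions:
 u(a) = C1*exp(-k*li(a))


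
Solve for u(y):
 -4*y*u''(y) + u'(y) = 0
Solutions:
 u(y) = C1 + C2*y^(5/4)


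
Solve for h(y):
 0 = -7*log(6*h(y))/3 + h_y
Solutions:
 -3*Integral(1/(log(_y) + log(6)), (_y, h(y)))/7 = C1 - y


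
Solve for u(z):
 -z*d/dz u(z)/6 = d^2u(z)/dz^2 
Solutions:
 u(z) = C1 + C2*erf(sqrt(3)*z/6)


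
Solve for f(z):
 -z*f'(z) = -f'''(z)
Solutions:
 f(z) = C1 + Integral(C2*airyai(z) + C3*airybi(z), z)


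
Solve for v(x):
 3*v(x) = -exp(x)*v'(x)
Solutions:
 v(x) = C1*exp(3*exp(-x))


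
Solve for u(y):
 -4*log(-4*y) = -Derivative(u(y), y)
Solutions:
 u(y) = C1 + 4*y*log(-y) + 4*y*(-1 + 2*log(2))


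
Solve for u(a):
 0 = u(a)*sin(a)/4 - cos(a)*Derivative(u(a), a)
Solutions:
 u(a) = C1/cos(a)^(1/4)


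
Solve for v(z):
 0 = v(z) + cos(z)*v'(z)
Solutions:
 v(z) = C1*sqrt(sin(z) - 1)/sqrt(sin(z) + 1)


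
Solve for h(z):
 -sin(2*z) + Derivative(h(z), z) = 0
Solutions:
 h(z) = C1 - cos(2*z)/2


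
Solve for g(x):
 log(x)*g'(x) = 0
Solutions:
 g(x) = C1


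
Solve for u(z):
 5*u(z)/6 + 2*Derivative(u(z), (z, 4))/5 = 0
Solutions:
 u(z) = (C1*sin(3^(3/4)*sqrt(5)*z/6) + C2*cos(3^(3/4)*sqrt(5)*z/6))*exp(-3^(3/4)*sqrt(5)*z/6) + (C3*sin(3^(3/4)*sqrt(5)*z/6) + C4*cos(3^(3/4)*sqrt(5)*z/6))*exp(3^(3/4)*sqrt(5)*z/6)


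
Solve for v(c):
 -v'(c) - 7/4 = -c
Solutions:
 v(c) = C1 + c^2/2 - 7*c/4


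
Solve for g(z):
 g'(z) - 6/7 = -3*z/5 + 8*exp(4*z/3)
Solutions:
 g(z) = C1 - 3*z^2/10 + 6*z/7 + 6*exp(4*z/3)


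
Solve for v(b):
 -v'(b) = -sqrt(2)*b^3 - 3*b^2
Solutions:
 v(b) = C1 + sqrt(2)*b^4/4 + b^3


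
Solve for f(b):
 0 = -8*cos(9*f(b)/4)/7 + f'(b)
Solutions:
 -8*b/7 - 2*log(sin(9*f(b)/4) - 1)/9 + 2*log(sin(9*f(b)/4) + 1)/9 = C1


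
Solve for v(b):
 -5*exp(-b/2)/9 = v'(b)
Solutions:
 v(b) = C1 + 10*exp(-b/2)/9


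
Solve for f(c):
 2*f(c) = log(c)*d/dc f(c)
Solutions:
 f(c) = C1*exp(2*li(c))


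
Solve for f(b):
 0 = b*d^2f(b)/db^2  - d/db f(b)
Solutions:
 f(b) = C1 + C2*b^2


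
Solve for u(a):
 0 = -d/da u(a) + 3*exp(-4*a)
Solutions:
 u(a) = C1 - 3*exp(-4*a)/4


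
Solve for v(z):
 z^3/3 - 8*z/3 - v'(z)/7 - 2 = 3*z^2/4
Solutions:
 v(z) = C1 + 7*z^4/12 - 7*z^3/4 - 28*z^2/3 - 14*z


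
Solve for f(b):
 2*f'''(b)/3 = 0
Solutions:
 f(b) = C1 + C2*b + C3*b^2


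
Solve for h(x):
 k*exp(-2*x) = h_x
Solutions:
 h(x) = C1 - k*exp(-2*x)/2


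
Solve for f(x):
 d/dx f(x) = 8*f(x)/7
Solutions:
 f(x) = C1*exp(8*x/7)


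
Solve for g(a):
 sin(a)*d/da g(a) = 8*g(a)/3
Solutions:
 g(a) = C1*(cos(a) - 1)^(4/3)/(cos(a) + 1)^(4/3)


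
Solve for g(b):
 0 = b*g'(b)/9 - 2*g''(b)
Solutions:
 g(b) = C1 + C2*erfi(b/6)


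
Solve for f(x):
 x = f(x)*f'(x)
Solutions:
 f(x) = -sqrt(C1 + x^2)
 f(x) = sqrt(C1 + x^2)


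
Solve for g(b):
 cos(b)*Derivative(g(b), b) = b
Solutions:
 g(b) = C1 + Integral(b/cos(b), b)


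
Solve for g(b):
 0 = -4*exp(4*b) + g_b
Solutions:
 g(b) = C1 + exp(4*b)


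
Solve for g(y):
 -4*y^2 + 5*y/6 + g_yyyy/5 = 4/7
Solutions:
 g(y) = C1 + C2*y + C3*y^2 + C4*y^3 + y^6/18 - 5*y^5/144 + 5*y^4/42


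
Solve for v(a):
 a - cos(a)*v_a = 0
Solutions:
 v(a) = C1 + Integral(a/cos(a), a)


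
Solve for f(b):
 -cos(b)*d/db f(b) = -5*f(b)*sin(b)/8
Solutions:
 f(b) = C1/cos(b)^(5/8)


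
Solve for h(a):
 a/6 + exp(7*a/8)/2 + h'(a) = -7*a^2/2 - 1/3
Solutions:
 h(a) = C1 - 7*a^3/6 - a^2/12 - a/3 - 4*exp(7*a/8)/7


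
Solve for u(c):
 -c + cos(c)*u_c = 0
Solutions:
 u(c) = C1 + Integral(c/cos(c), c)


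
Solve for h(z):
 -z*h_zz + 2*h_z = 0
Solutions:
 h(z) = C1 + C2*z^3


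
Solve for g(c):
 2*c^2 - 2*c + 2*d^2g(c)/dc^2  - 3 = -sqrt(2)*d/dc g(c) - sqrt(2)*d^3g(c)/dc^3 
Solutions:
 g(c) = C1 - sqrt(2)*c^3/3 + sqrt(2)*c^2/2 + 2*c^2 - 2*c - sqrt(2)*c/2 + (C2*sin(sqrt(2)*c/2) + C3*cos(sqrt(2)*c/2))*exp(-sqrt(2)*c/2)


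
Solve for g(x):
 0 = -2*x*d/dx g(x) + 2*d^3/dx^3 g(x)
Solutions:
 g(x) = C1 + Integral(C2*airyai(x) + C3*airybi(x), x)


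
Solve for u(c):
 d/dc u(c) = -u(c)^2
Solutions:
 u(c) = 1/(C1 + c)


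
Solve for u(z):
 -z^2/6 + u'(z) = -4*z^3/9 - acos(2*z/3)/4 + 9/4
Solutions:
 u(z) = C1 - z^4/9 + z^3/18 - z*acos(2*z/3)/4 + 9*z/4 + sqrt(9 - 4*z^2)/8


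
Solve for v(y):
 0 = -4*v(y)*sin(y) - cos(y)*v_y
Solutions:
 v(y) = C1*cos(y)^4


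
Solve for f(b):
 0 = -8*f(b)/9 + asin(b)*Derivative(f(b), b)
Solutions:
 f(b) = C1*exp(8*Integral(1/asin(b), b)/9)


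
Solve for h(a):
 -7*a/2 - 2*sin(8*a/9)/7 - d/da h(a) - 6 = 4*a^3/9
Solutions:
 h(a) = C1 - a^4/9 - 7*a^2/4 - 6*a + 9*cos(8*a/9)/28


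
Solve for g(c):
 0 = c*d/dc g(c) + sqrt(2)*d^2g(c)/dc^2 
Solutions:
 g(c) = C1 + C2*erf(2^(1/4)*c/2)


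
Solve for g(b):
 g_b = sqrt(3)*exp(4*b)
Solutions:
 g(b) = C1 + sqrt(3)*exp(4*b)/4


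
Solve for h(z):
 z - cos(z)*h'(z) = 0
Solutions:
 h(z) = C1 + Integral(z/cos(z), z)


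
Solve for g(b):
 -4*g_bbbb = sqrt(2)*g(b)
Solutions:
 g(b) = (C1*sin(2^(1/8)*b/2) + C2*cos(2^(1/8)*b/2))*exp(-2^(1/8)*b/2) + (C3*sin(2^(1/8)*b/2) + C4*cos(2^(1/8)*b/2))*exp(2^(1/8)*b/2)


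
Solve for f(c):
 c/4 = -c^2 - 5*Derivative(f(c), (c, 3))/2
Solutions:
 f(c) = C1 + C2*c + C3*c^2 - c^5/150 - c^4/240


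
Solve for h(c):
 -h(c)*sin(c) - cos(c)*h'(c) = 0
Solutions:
 h(c) = C1*cos(c)


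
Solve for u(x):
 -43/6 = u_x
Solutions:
 u(x) = C1 - 43*x/6


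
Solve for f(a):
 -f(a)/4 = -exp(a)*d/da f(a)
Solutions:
 f(a) = C1*exp(-exp(-a)/4)


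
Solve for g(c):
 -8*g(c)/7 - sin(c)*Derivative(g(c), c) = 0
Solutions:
 g(c) = C1*(cos(c) + 1)^(4/7)/(cos(c) - 1)^(4/7)


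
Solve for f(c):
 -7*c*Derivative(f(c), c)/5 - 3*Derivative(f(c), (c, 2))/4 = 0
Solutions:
 f(c) = C1 + C2*erf(sqrt(210)*c/15)


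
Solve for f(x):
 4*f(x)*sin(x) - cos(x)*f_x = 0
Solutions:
 f(x) = C1/cos(x)^4


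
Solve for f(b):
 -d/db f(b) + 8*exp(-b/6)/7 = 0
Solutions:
 f(b) = C1 - 48*exp(-b/6)/7


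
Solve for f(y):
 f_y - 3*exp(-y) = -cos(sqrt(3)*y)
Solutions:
 f(y) = C1 - sqrt(3)*sin(sqrt(3)*y)/3 - 3*exp(-y)


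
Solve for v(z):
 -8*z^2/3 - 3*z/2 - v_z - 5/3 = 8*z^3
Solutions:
 v(z) = C1 - 2*z^4 - 8*z^3/9 - 3*z^2/4 - 5*z/3


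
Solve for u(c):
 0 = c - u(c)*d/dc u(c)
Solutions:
 u(c) = -sqrt(C1 + c^2)
 u(c) = sqrt(C1 + c^2)


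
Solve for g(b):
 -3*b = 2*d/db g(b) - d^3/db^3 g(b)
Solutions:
 g(b) = C1 + C2*exp(-sqrt(2)*b) + C3*exp(sqrt(2)*b) - 3*b^2/4


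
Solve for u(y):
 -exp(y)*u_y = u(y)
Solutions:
 u(y) = C1*exp(exp(-y))


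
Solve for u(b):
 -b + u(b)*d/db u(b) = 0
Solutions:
 u(b) = -sqrt(C1 + b^2)
 u(b) = sqrt(C1 + b^2)


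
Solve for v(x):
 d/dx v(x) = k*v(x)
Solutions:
 v(x) = C1*exp(k*x)


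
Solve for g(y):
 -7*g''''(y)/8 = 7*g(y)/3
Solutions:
 g(y) = (C1*sin(2^(1/4)*3^(3/4)*y/3) + C2*cos(2^(1/4)*3^(3/4)*y/3))*exp(-2^(1/4)*3^(3/4)*y/3) + (C3*sin(2^(1/4)*3^(3/4)*y/3) + C4*cos(2^(1/4)*3^(3/4)*y/3))*exp(2^(1/4)*3^(3/4)*y/3)


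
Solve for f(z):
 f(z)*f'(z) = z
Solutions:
 f(z) = -sqrt(C1 + z^2)
 f(z) = sqrt(C1 + z^2)


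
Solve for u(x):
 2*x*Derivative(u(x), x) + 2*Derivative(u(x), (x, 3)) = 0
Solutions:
 u(x) = C1 + Integral(C2*airyai(-x) + C3*airybi(-x), x)


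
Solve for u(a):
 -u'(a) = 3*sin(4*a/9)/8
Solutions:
 u(a) = C1 + 27*cos(4*a/9)/32


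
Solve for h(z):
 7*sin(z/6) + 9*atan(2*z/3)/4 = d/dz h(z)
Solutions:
 h(z) = C1 + 9*z*atan(2*z/3)/4 - 27*log(4*z^2 + 9)/16 - 42*cos(z/6)


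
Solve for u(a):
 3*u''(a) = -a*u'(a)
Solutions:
 u(a) = C1 + C2*erf(sqrt(6)*a/6)


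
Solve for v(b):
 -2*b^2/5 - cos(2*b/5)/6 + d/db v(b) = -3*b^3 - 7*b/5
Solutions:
 v(b) = C1 - 3*b^4/4 + 2*b^3/15 - 7*b^2/10 + 5*sin(2*b/5)/12


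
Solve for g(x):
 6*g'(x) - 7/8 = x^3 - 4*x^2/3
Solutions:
 g(x) = C1 + x^4/24 - 2*x^3/27 + 7*x/48


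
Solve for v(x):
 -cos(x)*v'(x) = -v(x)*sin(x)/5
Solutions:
 v(x) = C1/cos(x)^(1/5)


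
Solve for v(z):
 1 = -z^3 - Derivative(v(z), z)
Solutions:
 v(z) = C1 - z^4/4 - z


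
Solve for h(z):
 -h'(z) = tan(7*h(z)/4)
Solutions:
 h(z) = -4*asin(C1*exp(-7*z/4))/7 + 4*pi/7
 h(z) = 4*asin(C1*exp(-7*z/4))/7


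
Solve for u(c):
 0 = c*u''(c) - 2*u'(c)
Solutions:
 u(c) = C1 + C2*c^3


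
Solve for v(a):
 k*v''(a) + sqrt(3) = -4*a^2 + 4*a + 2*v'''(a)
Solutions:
 v(a) = C1 + C2*a + C3*exp(a*k/2) - a^4/(3*k) + 2*a^3*(1 - 4/k)/(3*k) + a^2*(-sqrt(3)/2 + 4/k - 16/k^2)/k


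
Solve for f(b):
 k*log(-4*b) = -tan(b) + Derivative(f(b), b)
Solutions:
 f(b) = C1 + b*k*(log(-b) - 1) + 2*b*k*log(2) - log(cos(b))


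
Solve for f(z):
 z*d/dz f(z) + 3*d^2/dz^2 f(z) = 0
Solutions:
 f(z) = C1 + C2*erf(sqrt(6)*z/6)


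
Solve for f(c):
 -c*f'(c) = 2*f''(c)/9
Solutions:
 f(c) = C1 + C2*erf(3*c/2)


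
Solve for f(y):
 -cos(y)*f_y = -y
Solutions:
 f(y) = C1 + Integral(y/cos(y), y)


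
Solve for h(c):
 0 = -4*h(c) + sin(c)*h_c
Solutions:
 h(c) = C1*(cos(c)^2 - 2*cos(c) + 1)/(cos(c)^2 + 2*cos(c) + 1)


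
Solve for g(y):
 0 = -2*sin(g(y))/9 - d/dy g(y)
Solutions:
 2*y/9 + log(cos(g(y)) - 1)/2 - log(cos(g(y)) + 1)/2 = C1


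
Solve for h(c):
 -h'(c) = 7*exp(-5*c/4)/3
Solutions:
 h(c) = C1 + 28*exp(-5*c/4)/15


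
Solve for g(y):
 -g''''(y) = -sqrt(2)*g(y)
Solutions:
 g(y) = C1*exp(-2^(1/8)*y) + C2*exp(2^(1/8)*y) + C3*sin(2^(1/8)*y) + C4*cos(2^(1/8)*y)


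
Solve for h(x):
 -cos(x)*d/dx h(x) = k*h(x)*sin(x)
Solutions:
 h(x) = C1*exp(k*log(cos(x)))


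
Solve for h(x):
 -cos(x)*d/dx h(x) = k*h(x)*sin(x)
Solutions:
 h(x) = C1*exp(k*log(cos(x)))


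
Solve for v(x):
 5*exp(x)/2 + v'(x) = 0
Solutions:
 v(x) = C1 - 5*exp(x)/2


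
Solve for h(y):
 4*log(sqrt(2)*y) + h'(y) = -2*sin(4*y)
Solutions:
 h(y) = C1 - 4*y*log(y) - 2*y*log(2) + 4*y + cos(4*y)/2


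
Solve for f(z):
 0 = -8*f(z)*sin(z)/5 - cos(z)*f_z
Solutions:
 f(z) = C1*cos(z)^(8/5)


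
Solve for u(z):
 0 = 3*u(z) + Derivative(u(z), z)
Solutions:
 u(z) = C1*exp(-3*z)


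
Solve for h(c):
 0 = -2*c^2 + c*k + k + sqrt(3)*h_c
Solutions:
 h(c) = C1 + 2*sqrt(3)*c^3/9 - sqrt(3)*c^2*k/6 - sqrt(3)*c*k/3


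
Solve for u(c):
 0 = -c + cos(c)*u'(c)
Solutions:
 u(c) = C1 + Integral(c/cos(c), c)


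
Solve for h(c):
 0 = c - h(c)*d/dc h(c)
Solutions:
 h(c) = -sqrt(C1 + c^2)
 h(c) = sqrt(C1 + c^2)


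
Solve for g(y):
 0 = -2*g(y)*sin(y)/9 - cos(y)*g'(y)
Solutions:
 g(y) = C1*cos(y)^(2/9)


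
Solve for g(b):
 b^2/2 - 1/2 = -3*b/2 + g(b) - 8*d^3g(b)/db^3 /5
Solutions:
 g(b) = C3*exp(5^(1/3)*b/2) + b^2/2 + 3*b/2 + (C1*sin(sqrt(3)*5^(1/3)*b/4) + C2*cos(sqrt(3)*5^(1/3)*b/4))*exp(-5^(1/3)*b/4) - 1/2


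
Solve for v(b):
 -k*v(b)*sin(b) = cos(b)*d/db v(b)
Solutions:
 v(b) = C1*exp(k*log(cos(b)))


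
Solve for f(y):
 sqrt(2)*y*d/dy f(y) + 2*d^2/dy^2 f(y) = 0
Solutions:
 f(y) = C1 + C2*erf(2^(1/4)*y/2)


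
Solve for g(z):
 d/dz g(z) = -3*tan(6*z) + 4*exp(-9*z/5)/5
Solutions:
 g(z) = C1 - log(tan(6*z)^2 + 1)/4 - 4*exp(-9*z/5)/9


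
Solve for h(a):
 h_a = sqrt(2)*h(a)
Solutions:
 h(a) = C1*exp(sqrt(2)*a)


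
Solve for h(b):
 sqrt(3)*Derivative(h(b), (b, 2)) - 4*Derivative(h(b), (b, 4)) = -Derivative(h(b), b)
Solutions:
 h(b) = C1 + C2*exp(-b*(3^(5/6)/(sqrt(9 - sqrt(3)) + 3)^(1/3) + 3^(2/3)*(sqrt(9 - sqrt(3)) + 3)^(1/3))/12)*sin(b*(-3^(1/6)*(sqrt(9 - sqrt(3)) + 3)^(1/3) + 3^(1/3)/(sqrt(9 - sqrt(3)) + 3)^(1/3))/4) + C3*exp(-b*(3^(5/6)/(sqrt(9 - sqrt(3)) + 3)^(1/3) + 3^(2/3)*(sqrt(9 - sqrt(3)) + 3)^(1/3))/12)*cos(b*(-3^(1/6)*(sqrt(9 - sqrt(3)) + 3)^(1/3) + 3^(1/3)/(sqrt(9 - sqrt(3)) + 3)^(1/3))/4) + C4*exp(b*(3^(5/6)/(sqrt(9 - sqrt(3)) + 3)^(1/3) + 3^(2/3)*(sqrt(9 - sqrt(3)) + 3)^(1/3))/6)


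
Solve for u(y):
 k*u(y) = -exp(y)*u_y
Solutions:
 u(y) = C1*exp(k*exp(-y))


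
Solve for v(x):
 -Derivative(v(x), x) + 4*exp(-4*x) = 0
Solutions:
 v(x) = C1 - exp(-4*x)


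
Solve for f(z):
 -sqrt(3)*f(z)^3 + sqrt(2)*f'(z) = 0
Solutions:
 f(z) = -sqrt(-1/(C1 + sqrt(6)*z))
 f(z) = sqrt(-1/(C1 + sqrt(6)*z))


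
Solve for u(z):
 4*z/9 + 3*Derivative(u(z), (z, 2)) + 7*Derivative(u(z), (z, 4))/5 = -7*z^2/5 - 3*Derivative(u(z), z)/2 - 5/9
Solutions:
 u(z) = C1 + C2*exp(-70^(1/3)*z*(-(21 + sqrt(1001))^(1/3) + 2*70^(1/3)/(21 + sqrt(1001))^(1/3))/28)*sin(sqrt(3)*70^(1/3)*z*(2*70^(1/3)/(21 + sqrt(1001))^(1/3) + (21 + sqrt(1001))^(1/3))/28) + C3*exp(-70^(1/3)*z*(-(21 + sqrt(1001))^(1/3) + 2*70^(1/3)/(21 + sqrt(1001))^(1/3))/28)*cos(sqrt(3)*70^(1/3)*z*(2*70^(1/3)/(21 + sqrt(1001))^(1/3) + (21 + sqrt(1001))^(1/3))/28) + C4*exp(70^(1/3)*z*(-(21 + sqrt(1001))^(1/3) + 2*70^(1/3)/(21 + sqrt(1001))^(1/3))/14) - 14*z^3/45 + 232*z^2/135 - 326*z/45


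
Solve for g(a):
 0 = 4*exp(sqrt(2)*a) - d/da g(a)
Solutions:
 g(a) = C1 + 2*sqrt(2)*exp(sqrt(2)*a)


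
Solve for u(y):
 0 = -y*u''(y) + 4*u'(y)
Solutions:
 u(y) = C1 + C2*y^5


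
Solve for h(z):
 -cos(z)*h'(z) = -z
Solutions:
 h(z) = C1 + Integral(z/cos(z), z)


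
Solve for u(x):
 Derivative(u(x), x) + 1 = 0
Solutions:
 u(x) = C1 - x


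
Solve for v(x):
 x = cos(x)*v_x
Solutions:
 v(x) = C1 + Integral(x/cos(x), x)


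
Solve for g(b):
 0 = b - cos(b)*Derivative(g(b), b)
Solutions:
 g(b) = C1 + Integral(b/cos(b), b)


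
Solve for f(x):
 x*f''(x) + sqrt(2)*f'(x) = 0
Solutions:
 f(x) = C1 + C2*x^(1 - sqrt(2))


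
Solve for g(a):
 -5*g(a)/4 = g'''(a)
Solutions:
 g(a) = C3*exp(-10^(1/3)*a/2) + (C1*sin(10^(1/3)*sqrt(3)*a/4) + C2*cos(10^(1/3)*sqrt(3)*a/4))*exp(10^(1/3)*a/4)


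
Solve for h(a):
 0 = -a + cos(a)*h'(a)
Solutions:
 h(a) = C1 + Integral(a/cos(a), a)


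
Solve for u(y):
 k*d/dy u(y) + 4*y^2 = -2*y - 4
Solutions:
 u(y) = C1 - 4*y^3/(3*k) - y^2/k - 4*y/k


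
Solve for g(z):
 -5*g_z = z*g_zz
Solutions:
 g(z) = C1 + C2/z^4


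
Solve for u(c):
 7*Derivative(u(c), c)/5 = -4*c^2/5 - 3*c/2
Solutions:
 u(c) = C1 - 4*c^3/21 - 15*c^2/28


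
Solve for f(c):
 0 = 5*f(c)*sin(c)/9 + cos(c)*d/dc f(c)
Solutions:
 f(c) = C1*cos(c)^(5/9)


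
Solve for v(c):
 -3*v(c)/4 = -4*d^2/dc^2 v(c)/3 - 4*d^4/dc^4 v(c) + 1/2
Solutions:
 v(c) = C1*exp(-sqrt(3)*c*sqrt(-2 + sqrt(31))/6) + C2*exp(sqrt(3)*c*sqrt(-2 + sqrt(31))/6) + C3*sin(sqrt(3)*c*sqrt(2 + sqrt(31))/6) + C4*cos(sqrt(3)*c*sqrt(2 + sqrt(31))/6) - 2/3


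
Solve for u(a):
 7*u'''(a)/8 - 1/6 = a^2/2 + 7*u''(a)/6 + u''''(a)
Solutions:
 u(a) = C1 + C2*a - a^4/28 - 3*a^3/28 + 43*a^2/784 + (C3*sin(sqrt(2247)*a/48) + C4*cos(sqrt(2247)*a/48))*exp(7*a/16)


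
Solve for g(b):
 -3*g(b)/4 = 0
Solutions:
 g(b) = 0


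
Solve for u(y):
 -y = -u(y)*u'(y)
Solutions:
 u(y) = -sqrt(C1 + y^2)
 u(y) = sqrt(C1 + y^2)


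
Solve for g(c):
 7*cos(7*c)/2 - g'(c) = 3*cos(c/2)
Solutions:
 g(c) = C1 - 6*sin(c/2) + sin(7*c)/2


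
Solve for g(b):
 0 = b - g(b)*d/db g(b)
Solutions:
 g(b) = -sqrt(C1 + b^2)
 g(b) = sqrt(C1 + b^2)


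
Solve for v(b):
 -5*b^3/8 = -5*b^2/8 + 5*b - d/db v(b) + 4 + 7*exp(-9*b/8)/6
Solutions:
 v(b) = C1 + 5*b^4/32 - 5*b^3/24 + 5*b^2/2 + 4*b - 28*exp(-9*b/8)/27


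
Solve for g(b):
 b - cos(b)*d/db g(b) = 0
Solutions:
 g(b) = C1 + Integral(b/cos(b), b)


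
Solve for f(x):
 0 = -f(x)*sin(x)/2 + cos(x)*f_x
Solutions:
 f(x) = C1/sqrt(cos(x))


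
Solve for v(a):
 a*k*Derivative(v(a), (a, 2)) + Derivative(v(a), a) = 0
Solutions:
 v(a) = C1 + a^(((re(k) - 1)*re(k) + im(k)^2)/(re(k)^2 + im(k)^2))*(C2*sin(log(a)*Abs(im(k))/(re(k)^2 + im(k)^2)) + C3*cos(log(a)*im(k)/(re(k)^2 + im(k)^2)))


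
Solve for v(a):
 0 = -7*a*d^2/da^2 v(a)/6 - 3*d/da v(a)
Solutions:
 v(a) = C1 + C2/a^(11/7)


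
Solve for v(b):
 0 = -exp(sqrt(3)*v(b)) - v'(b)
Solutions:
 v(b) = sqrt(3)*(2*log(1/(C1 + b)) - log(3))/6


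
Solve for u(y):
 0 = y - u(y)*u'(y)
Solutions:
 u(y) = -sqrt(C1 + y^2)
 u(y) = sqrt(C1 + y^2)


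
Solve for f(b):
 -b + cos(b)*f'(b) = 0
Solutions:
 f(b) = C1 + Integral(b/cos(b), b)


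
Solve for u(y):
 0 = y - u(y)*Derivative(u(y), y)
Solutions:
 u(y) = -sqrt(C1 + y^2)
 u(y) = sqrt(C1 + y^2)


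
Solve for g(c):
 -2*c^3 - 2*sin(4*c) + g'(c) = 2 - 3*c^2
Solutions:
 g(c) = C1 + c^4/2 - c^3 + 2*c - cos(4*c)/2


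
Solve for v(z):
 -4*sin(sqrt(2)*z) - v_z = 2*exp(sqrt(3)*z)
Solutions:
 v(z) = C1 - 2*sqrt(3)*exp(sqrt(3)*z)/3 + 2*sqrt(2)*cos(sqrt(2)*z)


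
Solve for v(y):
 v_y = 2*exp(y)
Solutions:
 v(y) = C1 + 2*exp(y)


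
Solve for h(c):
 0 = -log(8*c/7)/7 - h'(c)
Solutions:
 h(c) = C1 - c*log(c)/7 - 3*c*log(2)/7 + c/7 + c*log(7)/7


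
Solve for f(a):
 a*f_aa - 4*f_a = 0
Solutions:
 f(a) = C1 + C2*a^5


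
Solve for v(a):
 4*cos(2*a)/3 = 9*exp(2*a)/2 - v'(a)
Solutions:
 v(a) = C1 + 9*exp(2*a)/4 - 2*sin(2*a)/3


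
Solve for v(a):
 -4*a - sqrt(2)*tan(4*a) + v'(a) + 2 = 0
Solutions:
 v(a) = C1 + 2*a^2 - 2*a - sqrt(2)*log(cos(4*a))/4


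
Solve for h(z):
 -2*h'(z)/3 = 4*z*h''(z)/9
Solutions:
 h(z) = C1 + C2/sqrt(z)


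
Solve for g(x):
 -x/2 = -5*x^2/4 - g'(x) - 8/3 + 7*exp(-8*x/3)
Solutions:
 g(x) = C1 - 5*x^3/12 + x^2/4 - 8*x/3 - 21*exp(-8*x/3)/8


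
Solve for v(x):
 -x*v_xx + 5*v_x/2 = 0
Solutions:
 v(x) = C1 + C2*x^(7/2)


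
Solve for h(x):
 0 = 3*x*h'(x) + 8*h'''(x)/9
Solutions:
 h(x) = C1 + Integral(C2*airyai(-3*x/2) + C3*airybi(-3*x/2), x)


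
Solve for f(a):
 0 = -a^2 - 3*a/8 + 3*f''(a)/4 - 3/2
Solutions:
 f(a) = C1 + C2*a + a^4/9 + a^3/12 + a^2


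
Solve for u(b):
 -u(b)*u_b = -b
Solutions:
 u(b) = -sqrt(C1 + b^2)
 u(b) = sqrt(C1 + b^2)


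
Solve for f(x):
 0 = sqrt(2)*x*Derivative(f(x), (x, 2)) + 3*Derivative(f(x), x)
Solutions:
 f(x) = C1 + C2*x^(1 - 3*sqrt(2)/2)


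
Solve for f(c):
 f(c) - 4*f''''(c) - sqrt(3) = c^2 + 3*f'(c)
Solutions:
 f(c) = C1*exp(c*(-8/(1 + 3*sqrt(57))^(1/3) + (1 + 3*sqrt(57))^(1/3) + 4)/12)*sin(sqrt(3)*c*(8/(1 + 3*sqrt(57))^(1/3) + (1 + 3*sqrt(57))^(1/3))/12) + C2*exp(c*(-8/(1 + 3*sqrt(57))^(1/3) + (1 + 3*sqrt(57))^(1/3) + 4)/12)*cos(sqrt(3)*c*(8/(1 + 3*sqrt(57))^(1/3) + (1 + 3*sqrt(57))^(1/3))/12) + C3*exp(-c) + C4*exp(c*(-(1 + 3*sqrt(57))^(1/3) + 2 + 8/(1 + 3*sqrt(57))^(1/3))/6) + c^2 + 6*c + sqrt(3) + 18


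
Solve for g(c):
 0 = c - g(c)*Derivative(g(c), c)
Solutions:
 g(c) = -sqrt(C1 + c^2)
 g(c) = sqrt(C1 + c^2)


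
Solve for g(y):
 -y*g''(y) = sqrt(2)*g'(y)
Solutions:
 g(y) = C1 + C2*y^(1 - sqrt(2))


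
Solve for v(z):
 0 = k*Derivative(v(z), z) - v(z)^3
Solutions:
 v(z) = -sqrt(2)*sqrt(-k/(C1*k + z))/2
 v(z) = sqrt(2)*sqrt(-k/(C1*k + z))/2


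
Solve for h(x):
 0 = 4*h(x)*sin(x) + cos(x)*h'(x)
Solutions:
 h(x) = C1*cos(x)^4


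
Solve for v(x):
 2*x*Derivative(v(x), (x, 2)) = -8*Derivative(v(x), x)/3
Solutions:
 v(x) = C1 + C2/x^(1/3)


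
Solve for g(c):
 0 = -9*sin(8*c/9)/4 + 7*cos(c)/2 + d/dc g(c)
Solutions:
 g(c) = C1 - 7*sin(c)/2 - 81*cos(8*c/9)/32


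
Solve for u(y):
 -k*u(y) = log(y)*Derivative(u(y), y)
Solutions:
 u(y) = C1*exp(-k*li(y))


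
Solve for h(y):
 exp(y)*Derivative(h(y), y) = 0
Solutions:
 h(y) = C1


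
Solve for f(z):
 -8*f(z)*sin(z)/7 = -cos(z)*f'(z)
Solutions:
 f(z) = C1/cos(z)^(8/7)


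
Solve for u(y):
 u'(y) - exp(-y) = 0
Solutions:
 u(y) = C1 - exp(-y)


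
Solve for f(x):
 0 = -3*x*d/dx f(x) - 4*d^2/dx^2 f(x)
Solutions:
 f(x) = C1 + C2*erf(sqrt(6)*x/4)


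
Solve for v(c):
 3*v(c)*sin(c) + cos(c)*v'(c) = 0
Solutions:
 v(c) = C1*cos(c)^3


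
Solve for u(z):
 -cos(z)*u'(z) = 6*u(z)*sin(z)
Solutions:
 u(z) = C1*cos(z)^6


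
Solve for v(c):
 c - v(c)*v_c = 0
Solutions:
 v(c) = -sqrt(C1 + c^2)
 v(c) = sqrt(C1 + c^2)


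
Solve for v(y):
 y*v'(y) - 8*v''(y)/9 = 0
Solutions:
 v(y) = C1 + C2*erfi(3*y/4)


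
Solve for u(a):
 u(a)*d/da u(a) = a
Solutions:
 u(a) = -sqrt(C1 + a^2)
 u(a) = sqrt(C1 + a^2)


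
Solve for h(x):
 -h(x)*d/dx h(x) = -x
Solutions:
 h(x) = -sqrt(C1 + x^2)
 h(x) = sqrt(C1 + x^2)


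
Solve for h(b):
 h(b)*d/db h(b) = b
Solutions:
 h(b) = -sqrt(C1 + b^2)
 h(b) = sqrt(C1 + b^2)


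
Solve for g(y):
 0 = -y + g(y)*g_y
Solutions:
 g(y) = -sqrt(C1 + y^2)
 g(y) = sqrt(C1 + y^2)


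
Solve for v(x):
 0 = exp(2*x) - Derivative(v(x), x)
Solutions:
 v(x) = C1 + exp(2*x)/2


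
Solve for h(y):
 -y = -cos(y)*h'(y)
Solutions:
 h(y) = C1 + Integral(y/cos(y), y)


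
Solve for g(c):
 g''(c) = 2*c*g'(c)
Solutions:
 g(c) = C1 + C2*erfi(c)


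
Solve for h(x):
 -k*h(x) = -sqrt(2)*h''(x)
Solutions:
 h(x) = C1*exp(-2^(3/4)*sqrt(k)*x/2) + C2*exp(2^(3/4)*sqrt(k)*x/2)


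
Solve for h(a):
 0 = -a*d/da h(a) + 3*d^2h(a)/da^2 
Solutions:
 h(a) = C1 + C2*erfi(sqrt(6)*a/6)


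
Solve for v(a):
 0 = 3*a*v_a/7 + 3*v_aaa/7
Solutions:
 v(a) = C1 + Integral(C2*airyai(-a) + C3*airybi(-a), a)


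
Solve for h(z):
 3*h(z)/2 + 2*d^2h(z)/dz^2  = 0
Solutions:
 h(z) = C1*sin(sqrt(3)*z/2) + C2*cos(sqrt(3)*z/2)


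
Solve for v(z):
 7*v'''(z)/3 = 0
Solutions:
 v(z) = C1 + C2*z + C3*z^2


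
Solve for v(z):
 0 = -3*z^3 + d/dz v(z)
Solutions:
 v(z) = C1 + 3*z^4/4


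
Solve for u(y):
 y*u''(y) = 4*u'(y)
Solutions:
 u(y) = C1 + C2*y^5


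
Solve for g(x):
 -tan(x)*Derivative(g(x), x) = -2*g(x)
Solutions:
 g(x) = C1*sin(x)^2


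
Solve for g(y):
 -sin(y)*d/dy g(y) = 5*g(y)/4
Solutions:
 g(y) = C1*(cos(y) + 1)^(5/8)/(cos(y) - 1)^(5/8)


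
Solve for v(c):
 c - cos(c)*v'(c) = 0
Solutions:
 v(c) = C1 + Integral(c/cos(c), c)


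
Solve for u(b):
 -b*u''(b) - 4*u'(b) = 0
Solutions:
 u(b) = C1 + C2/b^3


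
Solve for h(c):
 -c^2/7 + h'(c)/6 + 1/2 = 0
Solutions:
 h(c) = C1 + 2*c^3/7 - 3*c


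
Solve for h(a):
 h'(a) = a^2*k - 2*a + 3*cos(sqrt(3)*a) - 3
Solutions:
 h(a) = C1 + a^3*k/3 - a^2 - 3*a + sqrt(3)*sin(sqrt(3)*a)


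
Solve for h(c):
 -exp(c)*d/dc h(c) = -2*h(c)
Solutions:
 h(c) = C1*exp(-2*exp(-c))


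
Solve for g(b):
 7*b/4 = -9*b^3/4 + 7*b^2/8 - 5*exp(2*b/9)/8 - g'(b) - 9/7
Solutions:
 g(b) = C1 - 9*b^4/16 + 7*b^3/24 - 7*b^2/8 - 9*b/7 - 45*exp(2*b/9)/16


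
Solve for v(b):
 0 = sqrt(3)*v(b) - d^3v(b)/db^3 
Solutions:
 v(b) = C3*exp(3^(1/6)*b) + (C1*sin(3^(2/3)*b/2) + C2*cos(3^(2/3)*b/2))*exp(-3^(1/6)*b/2)


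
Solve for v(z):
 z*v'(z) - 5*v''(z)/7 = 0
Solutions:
 v(z) = C1 + C2*erfi(sqrt(70)*z/10)
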